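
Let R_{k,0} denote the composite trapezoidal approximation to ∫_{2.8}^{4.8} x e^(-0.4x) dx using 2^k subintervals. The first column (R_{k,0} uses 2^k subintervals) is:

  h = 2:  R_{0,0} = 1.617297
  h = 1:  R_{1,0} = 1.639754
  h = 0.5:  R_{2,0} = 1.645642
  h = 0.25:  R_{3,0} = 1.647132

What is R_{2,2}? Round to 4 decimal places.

1.6476

Richardson extrapolation on the trapezoidal column (denominator 4−1=3):
R_{1,1} = (4·1.639754 − 1.617297) / 3 = 1.647240
R_{2,1} = 1.645642 + (1.645642 − 1.639754)/3 = 1.647605
R_{2,2} = (16·1.647605 − 1.647240) / 15 = 1.647629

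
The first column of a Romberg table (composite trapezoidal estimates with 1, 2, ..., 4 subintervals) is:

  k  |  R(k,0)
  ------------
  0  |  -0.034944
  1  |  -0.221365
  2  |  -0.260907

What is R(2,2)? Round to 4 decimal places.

Richardson extrapolation on the trapezoidal column (denominator 4−1=3):
R(1,1) = (4·(-0.221365) − (-0.034944)) / 3 = -0.283505
R(2,1) = -0.260907 + (-0.260907 − (-0.221365))/3 = -0.274088
R(2,2) = -0.274088 + (-0.274088 − (-0.283505))/15 = -0.273460

-0.2735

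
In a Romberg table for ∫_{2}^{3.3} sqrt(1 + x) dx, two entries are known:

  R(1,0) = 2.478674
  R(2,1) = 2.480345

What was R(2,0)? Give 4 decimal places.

2.4799

From R(2,1) = (4·R(2,0) − R(1,0))/3, solve for R(2,0):
4·R(2,0) = 3·2.480345 + 2.478674 = 9.919709
R(2,0) = 2.479927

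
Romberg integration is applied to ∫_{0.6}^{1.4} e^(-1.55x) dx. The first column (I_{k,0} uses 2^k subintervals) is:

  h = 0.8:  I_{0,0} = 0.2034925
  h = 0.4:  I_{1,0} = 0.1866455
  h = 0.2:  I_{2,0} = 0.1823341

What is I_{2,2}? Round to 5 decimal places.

0.18089

I_{1,1} = 0.1866455 + (0.1866455 − 0.2034925)/3 = 0.1810298
I_{2,1} = (4·0.1823341 − 0.1866455) / 3 = 0.1808970
I_{2,2} = (16·0.1808970 − 0.1810298) / 15 = 0.1808881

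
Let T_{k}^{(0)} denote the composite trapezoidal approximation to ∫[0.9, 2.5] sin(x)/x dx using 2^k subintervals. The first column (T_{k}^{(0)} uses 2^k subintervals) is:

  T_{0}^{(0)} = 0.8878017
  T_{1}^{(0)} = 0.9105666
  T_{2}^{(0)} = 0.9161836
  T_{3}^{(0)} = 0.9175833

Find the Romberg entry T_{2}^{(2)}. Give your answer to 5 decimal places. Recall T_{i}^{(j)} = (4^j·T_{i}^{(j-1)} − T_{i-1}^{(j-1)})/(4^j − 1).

0.91805

T_{1}^{(1)} = 0.9105666 + (0.9105666 − 0.8878017)/3 = 0.9181549
T_{2}^{(1)} = 0.9161836 + (0.9161836 − 0.9105666)/3 = 0.9180559
T_{2}^{(2)} = 0.9180559 + (0.9180559 − 0.9181549)/15 = 0.9180493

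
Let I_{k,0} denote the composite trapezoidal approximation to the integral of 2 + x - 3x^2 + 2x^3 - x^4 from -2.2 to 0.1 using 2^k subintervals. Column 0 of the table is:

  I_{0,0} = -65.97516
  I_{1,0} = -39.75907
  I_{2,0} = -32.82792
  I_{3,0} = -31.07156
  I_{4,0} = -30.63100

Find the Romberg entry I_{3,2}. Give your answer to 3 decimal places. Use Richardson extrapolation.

Richardson extrapolation on the trapezoidal column (denominator 4−1=3):
I_{2,1} = -32.82792 + (-32.82792 − (-39.75907))/3 = -30.51754
I_{3,1} = (4·(-31.07156) − (-32.82792)) / 3 = -30.48611
I_{3,2} = -30.48611 + (-30.48611 − (-30.51754))/15 = -30.48401

-30.484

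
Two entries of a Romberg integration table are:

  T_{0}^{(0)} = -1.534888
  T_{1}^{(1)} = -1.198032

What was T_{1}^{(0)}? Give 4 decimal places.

From T_{1}^{(1)} = (4·T_{1}^{(0)} − T_{0}^{(0)})/3, solve for T_{1}^{(0)}:
4·T_{1}^{(0)} = 3·(-1.198032) + (-1.534888) = -5.128984
T_{1}^{(0)} = -1.282246

-1.2822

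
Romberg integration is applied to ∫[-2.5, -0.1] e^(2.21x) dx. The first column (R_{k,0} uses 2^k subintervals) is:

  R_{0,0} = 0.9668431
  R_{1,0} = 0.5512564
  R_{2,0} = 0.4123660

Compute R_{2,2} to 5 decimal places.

0.36296

R_{1,1} = (4·0.5512564 − 0.9668431) / 3 = 0.4127275
R_{2,1} = 0.4123660 + (0.4123660 − 0.5512564)/3 = 0.3660692
R_{2,2} = (16·0.3660692 − 0.4127275) / 15 = 0.3629586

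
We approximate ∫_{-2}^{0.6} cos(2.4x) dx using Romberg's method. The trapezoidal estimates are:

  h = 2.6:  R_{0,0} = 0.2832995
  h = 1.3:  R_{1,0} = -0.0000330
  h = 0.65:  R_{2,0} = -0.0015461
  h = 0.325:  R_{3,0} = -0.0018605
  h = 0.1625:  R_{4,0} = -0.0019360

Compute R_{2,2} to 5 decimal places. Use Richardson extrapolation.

0.00411

R_{1,1} = (4·(-0.0000330) − 0.2832995) / 3 = -0.0944772
R_{2,1} = -0.0015461 + (-0.0015461 − (-0.0000330))/3 = -0.0020505
R_{2,2} = (16·(-0.0020505) − (-0.0944772)) / 15 = 0.0041113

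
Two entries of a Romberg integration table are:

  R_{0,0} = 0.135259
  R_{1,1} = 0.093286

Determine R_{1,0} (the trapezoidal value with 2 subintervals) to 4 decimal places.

From R_{1,1} = (4·R_{1,0} − R_{0,0})/3, solve for R_{1,0}:
4·R_{1,0} = 3·0.093286 + 0.135259 = 0.415117
R_{1,0} = 0.103779

0.1038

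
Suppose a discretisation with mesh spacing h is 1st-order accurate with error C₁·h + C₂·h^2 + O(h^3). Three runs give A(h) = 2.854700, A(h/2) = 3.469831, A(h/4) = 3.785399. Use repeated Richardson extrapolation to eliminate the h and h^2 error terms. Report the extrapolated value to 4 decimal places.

4.1063

First eliminate the h term (factor 2^1 = 2):
  B₁ = (2·3.469831 − 2.854700)/1 = 4.084962
  B₂ = (2·3.785399 − 3.469831)/1 = 4.100967
Then eliminate the h^2 term (factor 2^2 = 4):
  (4·4.100967 − 4.084962)/3 = 4.106302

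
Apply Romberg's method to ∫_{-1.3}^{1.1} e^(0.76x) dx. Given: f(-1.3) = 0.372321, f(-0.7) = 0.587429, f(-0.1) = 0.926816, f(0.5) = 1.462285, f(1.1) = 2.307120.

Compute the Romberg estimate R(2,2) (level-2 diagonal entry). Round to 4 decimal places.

R(0,0) (trapezoid, 1 panel, h=2.4000): 3.215329
R(1,0) (trapezoid, 2 panels, h=1.2000): 2.719844
R(2,0) (trapezoid, 4 panels, h=0.6000): 2.589750
R(1,1) = 2.719844 + (2.719844 − 3.215329)/3 = 2.554682
R(2,1) = 2.589750 + (2.589750 − 2.719844)/3 = 2.546385
R(2,2) = 2.546385 + (2.546385 − 2.554682)/15 = 2.545832

2.5458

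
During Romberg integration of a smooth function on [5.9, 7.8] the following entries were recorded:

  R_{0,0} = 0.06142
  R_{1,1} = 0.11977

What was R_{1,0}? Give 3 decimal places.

From R_{1,1} = (4·R_{1,0} − R_{0,0})/3, solve for R_{1,0}:
4·R_{1,0} = 3·0.11977 + 0.06142 = 0.42073
R_{1,0} = 0.10518

0.105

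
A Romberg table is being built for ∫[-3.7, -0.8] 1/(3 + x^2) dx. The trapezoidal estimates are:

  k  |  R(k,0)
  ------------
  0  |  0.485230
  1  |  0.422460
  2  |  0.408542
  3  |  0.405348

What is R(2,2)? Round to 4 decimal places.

0.4041

Richardson extrapolation on the trapezoidal column (denominator 4−1=3):
R(1,1) = (4·0.422460 − 0.485230) / 3 = 0.401537
R(2,1) = 0.408542 + (0.408542 − 0.422460)/3 = 0.403903
R(2,2) = 0.403903 + (0.403903 − 0.401537)/15 = 0.404061
(Column j=1 coincides with Simpson's rule on the same nodes.)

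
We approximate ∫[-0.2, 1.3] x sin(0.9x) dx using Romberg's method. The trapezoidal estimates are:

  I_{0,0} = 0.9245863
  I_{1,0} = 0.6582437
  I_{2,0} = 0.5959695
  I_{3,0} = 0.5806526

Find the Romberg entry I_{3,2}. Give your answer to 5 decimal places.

0.57557

Richardson extrapolation on the trapezoidal column (denominator 4−1=3):
I_{2,1} = 0.5959695 + (0.5959695 − 0.6582437)/3 = 0.5752114
I_{3,1} = (4·0.5806526 − 0.5959695) / 3 = 0.5755470
I_{3,2} = (16·0.5755470 − 0.5752114) / 15 = 0.5755694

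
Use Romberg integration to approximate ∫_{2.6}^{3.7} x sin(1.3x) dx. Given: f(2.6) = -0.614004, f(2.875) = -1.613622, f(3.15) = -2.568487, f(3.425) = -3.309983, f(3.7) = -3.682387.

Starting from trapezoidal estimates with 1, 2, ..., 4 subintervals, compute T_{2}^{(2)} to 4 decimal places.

T_{0}^{(0)} (trapezoid, 1 panel, h=1.1000): -2.363015
T_{1}^{(0)} (trapezoid, 2 panels, h=0.5500): -2.594175
T_{2}^{(0)} (trapezoid, 4 panels, h=0.2750): -2.651079
T_{1}^{(1)} = -2.594175 + (-2.594175 − (-2.363015))/3 = -2.671228
T_{2}^{(1)} = -2.651079 + (-2.651079 − (-2.594175))/3 = -2.670047
T_{2}^{(2)} = -2.670047 + (-2.670047 − (-2.671228))/15 = -2.669968

-2.6700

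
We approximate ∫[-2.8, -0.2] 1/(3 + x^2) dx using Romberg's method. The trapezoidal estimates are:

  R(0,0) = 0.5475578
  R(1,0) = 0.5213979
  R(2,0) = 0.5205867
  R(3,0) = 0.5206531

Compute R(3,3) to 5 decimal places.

0.52070

R(1,1) = (4·0.5213979 − 0.5475578) / 3 = 0.5126779
R(2,1) = 0.5205867 + (0.5205867 − 0.5213979)/3 = 0.5203163
R(3,1) = 0.5206531 + (0.5206531 − 0.5205867)/3 = 0.5206752
R(2,2) = (16·0.5203163 − 0.5126779) / 15 = 0.5208255
R(3,2) = (16·0.5206752 − 0.5203163) / 15 = 0.5206991
R(3,3) = 0.5206991 + (0.5206991 − 0.5208255)/63 = 0.5206971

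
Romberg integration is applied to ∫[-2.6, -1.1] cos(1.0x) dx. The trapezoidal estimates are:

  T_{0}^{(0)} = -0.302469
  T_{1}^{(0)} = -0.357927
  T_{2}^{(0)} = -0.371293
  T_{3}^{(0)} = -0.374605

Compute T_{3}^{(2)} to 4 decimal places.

Richardson extrapolation on the trapezoidal column (denominator 4−1=3):
T_{2}^{(1)} = (4·(-0.371293) − (-0.357927)) / 3 = -0.375748
T_{3}^{(1)} = -0.374605 + (-0.374605 − (-0.371293))/3 = -0.375709
T_{3}^{(2)} = (16·(-0.375709) − (-0.375748)) / 15 = -0.375706

-0.3757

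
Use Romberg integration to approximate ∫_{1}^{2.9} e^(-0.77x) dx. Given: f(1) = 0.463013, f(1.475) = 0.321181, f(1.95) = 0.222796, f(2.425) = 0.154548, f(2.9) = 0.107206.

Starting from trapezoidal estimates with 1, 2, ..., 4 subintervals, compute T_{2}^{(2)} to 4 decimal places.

0.4621

T_{0}^{(0)} (trapezoid, 1 panel, h=1.9000): 0.541708
T_{1}^{(0)} (trapezoid, 2 panels, h=0.9500): 0.482510
T_{2}^{(0)} (trapezoid, 4 panels, h=0.4750): 0.467226
T_{1}^{(1)} = 0.482510 + (0.482510 − 0.541708)/3 = 0.462777
T_{2}^{(1)} = 0.467226 + (0.467226 − 0.482510)/3 = 0.462131
T_{2}^{(2)} = 0.462131 + (0.462131 − 0.462777)/15 = 0.462088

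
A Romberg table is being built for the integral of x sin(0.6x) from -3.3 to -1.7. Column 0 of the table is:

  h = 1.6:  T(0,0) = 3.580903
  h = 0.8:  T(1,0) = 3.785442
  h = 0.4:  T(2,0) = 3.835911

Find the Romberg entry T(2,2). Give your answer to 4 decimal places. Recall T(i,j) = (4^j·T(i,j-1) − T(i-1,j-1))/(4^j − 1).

3.8527

Richardson extrapolation on the trapezoidal column (denominator 4−1=3):
T(1,1) = 3.785442 + (3.785442 − 3.580903)/3 = 3.853622
T(2,1) = (4·3.835911 − 3.785442) / 3 = 3.852734
T(2,2) = (16·3.852734 − 3.853622) / 15 = 3.852675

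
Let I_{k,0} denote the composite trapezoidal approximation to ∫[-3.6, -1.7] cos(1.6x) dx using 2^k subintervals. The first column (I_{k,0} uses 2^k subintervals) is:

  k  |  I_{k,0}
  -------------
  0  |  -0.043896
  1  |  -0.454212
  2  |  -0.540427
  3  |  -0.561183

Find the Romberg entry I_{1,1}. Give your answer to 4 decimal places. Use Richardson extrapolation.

-0.5910

Richardson extrapolation on the trapezoidal column (denominator 4−1=3):
I_{1,1} = -0.454212 + (-0.454212 − (-0.043896))/3 = -0.590984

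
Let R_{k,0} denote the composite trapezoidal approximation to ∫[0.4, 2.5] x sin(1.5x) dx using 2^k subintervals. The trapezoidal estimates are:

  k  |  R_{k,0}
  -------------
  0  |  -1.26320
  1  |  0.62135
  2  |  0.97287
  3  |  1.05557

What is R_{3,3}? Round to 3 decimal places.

R_{1,1} = 0.62135 + (0.62135 − (-1.26320))/3 = 1.24953
R_{2,1} = (4·0.97287 − 0.62135) / 3 = 1.09004
R_{3,1} = (4·1.05557 − 0.97287) / 3 = 1.08314
R_{2,2} = (16·1.09004 − 1.24953) / 15 = 1.07941
R_{3,2} = 1.08314 + (1.08314 − 1.09004)/15 = 1.08268
R_{3,3} = (64·1.08268 − 1.07941) / 63 = 1.08273
(Column j=1 coincides with Simpson's rule on the same nodes.)

1.083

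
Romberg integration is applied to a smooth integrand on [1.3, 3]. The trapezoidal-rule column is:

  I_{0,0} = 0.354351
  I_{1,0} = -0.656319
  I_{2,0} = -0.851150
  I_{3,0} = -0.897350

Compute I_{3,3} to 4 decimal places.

I_{1,1} = (4·(-0.656319) − 0.354351) / 3 = -0.993209
I_{2,1} = -0.851150 + (-0.851150 − (-0.656319))/3 = -0.916094
I_{3,1} = (4·(-0.897350) − (-0.851150)) / 3 = -0.912750
I_{2,2} = -0.916094 + (-0.916094 − (-0.993209))/15 = -0.910953
I_{3,2} = -0.912750 + (-0.912750 − (-0.916094))/15 = -0.912527
I_{3,3} = -0.912527 + (-0.912527 − (-0.910953))/63 = -0.912552
(Column j=1 coincides with Simpson's rule on the same nodes.)

-0.9126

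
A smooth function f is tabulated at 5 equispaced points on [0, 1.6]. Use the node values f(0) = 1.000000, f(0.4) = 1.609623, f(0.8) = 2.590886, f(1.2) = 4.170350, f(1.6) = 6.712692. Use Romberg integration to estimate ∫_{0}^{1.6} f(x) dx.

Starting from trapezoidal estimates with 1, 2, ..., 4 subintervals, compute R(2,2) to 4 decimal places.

R(0,0) (trapezoid, 1 panel, h=1.6000): 6.170154
R(1,0) (trapezoid, 2 panels, h=0.8000): 5.157786
R(2,0) (trapezoid, 4 panels, h=0.4000): 4.890882
R(1,1) = 5.157786 + (5.157786 − 6.170154)/3 = 4.820330
R(2,1) = 4.890882 + (4.890882 − 5.157786)/3 = 4.801914
R(2,2) = 4.801914 + (4.801914 − 4.820330)/15 = 4.800686

4.8007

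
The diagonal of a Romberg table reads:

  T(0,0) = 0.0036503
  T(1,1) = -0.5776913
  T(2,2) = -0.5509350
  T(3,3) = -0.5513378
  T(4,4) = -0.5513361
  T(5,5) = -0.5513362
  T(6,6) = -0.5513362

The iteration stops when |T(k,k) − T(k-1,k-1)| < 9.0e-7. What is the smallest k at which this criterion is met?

k = 5

|T(1,1) − T(0,0)| = 0.5813416 ≥ 9.0e-7
|T(2,2) − T(1,1)| = 0.0267563 ≥ 9.0e-7
|T(3,3) − T(2,2)| = 0.0004028 ≥ 9.0e-7
|T(4,4) − T(3,3)| = 0.0000017 ≥ 9.0e-7
|T(5,5) − T(4,4)| = 0.0000001 < 9.0e-7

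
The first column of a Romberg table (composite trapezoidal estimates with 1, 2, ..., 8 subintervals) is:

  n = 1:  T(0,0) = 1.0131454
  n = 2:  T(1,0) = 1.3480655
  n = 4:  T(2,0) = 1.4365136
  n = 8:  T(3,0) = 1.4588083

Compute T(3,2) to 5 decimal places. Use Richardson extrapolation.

Richardson extrapolation on the trapezoidal column (denominator 4−1=3):
T(2,1) = (4·1.4365136 − 1.3480655) / 3 = 1.4659963
T(3,1) = 1.4588083 + (1.4588083 − 1.4365136)/3 = 1.4662399
T(3,2) = 1.4662399 + (1.4662399 − 1.4659963)/15 = 1.4662561

1.46626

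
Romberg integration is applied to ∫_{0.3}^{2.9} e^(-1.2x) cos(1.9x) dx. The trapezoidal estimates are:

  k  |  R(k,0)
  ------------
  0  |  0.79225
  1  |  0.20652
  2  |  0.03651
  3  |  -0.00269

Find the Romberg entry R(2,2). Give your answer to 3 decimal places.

R(1,1) = 0.20652 + (0.20652 − 0.79225)/3 = 0.01128
R(2,1) = (4·0.03651 − 0.20652) / 3 = -0.02016
R(2,2) = -0.02016 + (-0.02016 − 0.01128)/15 = -0.02226

-0.022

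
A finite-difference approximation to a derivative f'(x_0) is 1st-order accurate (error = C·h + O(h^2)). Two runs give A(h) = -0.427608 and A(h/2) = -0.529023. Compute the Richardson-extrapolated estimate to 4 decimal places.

Extrapolated value = (2·A(h/2) − A(h)) / (2 − 1)
= (2·(-0.529023) − (-0.427608)) / 1
= -0.630438 / 1 = -0.630438

-0.6304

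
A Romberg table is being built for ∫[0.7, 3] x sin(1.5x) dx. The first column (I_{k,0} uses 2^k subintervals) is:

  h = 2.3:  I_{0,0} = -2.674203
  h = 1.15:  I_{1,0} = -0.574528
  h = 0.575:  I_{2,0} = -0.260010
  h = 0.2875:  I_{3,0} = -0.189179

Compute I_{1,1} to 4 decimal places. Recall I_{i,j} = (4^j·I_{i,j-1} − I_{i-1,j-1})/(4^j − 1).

I_{1,1} = (4·(-0.574528) − (-2.674203)) / 3 = 0.125364
(Column j=1 coincides with Simpson's rule on the same nodes.)

0.1254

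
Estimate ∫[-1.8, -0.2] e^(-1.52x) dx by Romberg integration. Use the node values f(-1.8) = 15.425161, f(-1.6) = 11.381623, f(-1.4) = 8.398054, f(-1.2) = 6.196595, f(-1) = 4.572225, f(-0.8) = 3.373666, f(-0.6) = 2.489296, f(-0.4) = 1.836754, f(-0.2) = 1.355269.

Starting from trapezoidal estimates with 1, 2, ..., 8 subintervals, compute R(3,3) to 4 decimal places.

R(0,0) (trapezoid, 1 panel, h=1.6000): 13.424344
R(1,0) (trapezoid, 2 panels, h=0.8000): 10.369952
R(2,0) (trapezoid, 4 panels, h=0.4000): 9.539916
R(3,0) (trapezoid, 8 panels, h=0.2000): 9.327686
R(1,1) = 10.369952 + (10.369952 − 13.424344)/3 = 9.351821
R(2,1) = 9.539916 + (9.539916 − 10.369952)/3 = 9.263237
R(3,1) = 9.327686 + (9.327686 − 9.539916)/3 = 9.256943
R(2,2) = 9.263237 + (9.263237 − 9.351821)/15 = 9.257331
R(3,2) = 9.256943 + (9.256943 − 9.263237)/15 = 9.256523
R(3,3) = 9.256523 + (9.256523 − 9.257331)/63 = 9.256510

9.2565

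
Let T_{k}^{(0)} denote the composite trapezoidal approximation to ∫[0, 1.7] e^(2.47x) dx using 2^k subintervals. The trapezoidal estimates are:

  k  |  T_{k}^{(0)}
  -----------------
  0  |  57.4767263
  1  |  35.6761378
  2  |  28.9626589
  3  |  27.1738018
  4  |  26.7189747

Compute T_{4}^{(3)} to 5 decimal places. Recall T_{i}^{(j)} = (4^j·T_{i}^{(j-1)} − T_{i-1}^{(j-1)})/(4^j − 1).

T_{2}^{(1)} = (4·28.9626589 − 35.6761378) / 3 = 26.7248326
T_{3}^{(1)} = 27.1738018 + (27.1738018 − 28.9626589)/3 = 26.5775161
T_{4}^{(1)} = 26.7189747 + (26.7189747 − 27.1738018)/3 = 26.5673657
T_{3}^{(2)} = 26.5775161 + (26.5775161 − 26.7248326)/15 = 26.5676950
T_{4}^{(2)} = (16·26.5673657 − 26.5775161) / 15 = 26.5666890
T_{4}^{(3)} = (64·26.5666890 − 26.5676950) / 63 = 26.5666730

26.56667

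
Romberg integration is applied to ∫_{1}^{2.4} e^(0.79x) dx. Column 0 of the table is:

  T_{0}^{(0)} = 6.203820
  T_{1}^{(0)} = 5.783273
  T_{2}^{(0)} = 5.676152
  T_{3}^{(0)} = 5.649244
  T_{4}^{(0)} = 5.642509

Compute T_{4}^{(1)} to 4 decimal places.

5.6403

T_{4}^{(1)} = (4·5.642509 − 5.649244) / 3 = 5.640264
(Column j=1 coincides with Simpson's rule on the same nodes.)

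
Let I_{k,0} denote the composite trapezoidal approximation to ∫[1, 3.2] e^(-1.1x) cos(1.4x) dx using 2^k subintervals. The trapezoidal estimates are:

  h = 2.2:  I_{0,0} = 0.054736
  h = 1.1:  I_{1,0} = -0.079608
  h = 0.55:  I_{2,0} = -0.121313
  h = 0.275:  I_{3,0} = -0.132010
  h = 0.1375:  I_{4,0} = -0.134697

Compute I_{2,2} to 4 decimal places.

-0.1359

Richardson extrapolation on the trapezoidal column (denominator 4−1=3):
I_{1,1} = (4·(-0.079608) − 0.054736) / 3 = -0.124389
I_{2,1} = (4·(-0.121313) − (-0.079608)) / 3 = -0.135215
I_{2,2} = (16·(-0.135215) − (-0.124389)) / 15 = -0.135937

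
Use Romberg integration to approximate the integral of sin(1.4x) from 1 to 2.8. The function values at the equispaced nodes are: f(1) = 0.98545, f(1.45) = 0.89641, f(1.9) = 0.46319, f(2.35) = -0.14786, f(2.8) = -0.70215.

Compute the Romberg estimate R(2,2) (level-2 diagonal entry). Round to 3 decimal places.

R(0,0) (trapezoid, 1 panel, h=1.8000): 0.25497
R(1,0) (trapezoid, 2 panels, h=0.9000): 0.54436
R(2,0) (trapezoid, 4 panels, h=0.4500): 0.60903
R(1,1) = 0.54436 + (0.54436 − 0.25497)/3 = 0.64082
R(2,1) = 0.60903 + (0.60903 − 0.54436)/3 = 0.63059
R(2,2) = 0.63059 + (0.63059 − 0.64082)/15 = 0.62991

0.630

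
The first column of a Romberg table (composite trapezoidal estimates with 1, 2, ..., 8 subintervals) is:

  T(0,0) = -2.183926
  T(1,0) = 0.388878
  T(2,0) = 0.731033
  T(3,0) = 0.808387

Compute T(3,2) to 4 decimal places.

Richardson extrapolation on the trapezoidal column (denominator 4−1=3):
T(2,1) = 0.731033 + (0.731033 − 0.388878)/3 = 0.845085
T(3,1) = (4·0.808387 − 0.731033) / 3 = 0.834172
T(3,2) = 0.834172 + (0.834172 − 0.845085)/15 = 0.833444

0.8334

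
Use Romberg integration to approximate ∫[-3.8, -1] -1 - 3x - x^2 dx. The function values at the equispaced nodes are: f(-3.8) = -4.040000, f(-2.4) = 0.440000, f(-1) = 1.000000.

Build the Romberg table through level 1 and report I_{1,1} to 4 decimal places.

I_{0,0} (trapezoid, 1 panel, h=2.8000): -4.256000
I_{1,0} (trapezoid, 2 panels, h=1.4000): -1.512000
I_{1,1} = -1.512000 + (-1.512000 − (-4.256000))/3 = -0.597333

-0.5973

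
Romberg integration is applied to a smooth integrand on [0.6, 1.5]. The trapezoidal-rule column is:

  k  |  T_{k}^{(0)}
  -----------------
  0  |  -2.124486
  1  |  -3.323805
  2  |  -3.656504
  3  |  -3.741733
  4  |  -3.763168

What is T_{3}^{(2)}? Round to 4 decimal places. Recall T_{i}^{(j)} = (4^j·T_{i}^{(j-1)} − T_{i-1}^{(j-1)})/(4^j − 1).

-3.7703

Richardson extrapolation on the trapezoidal column (denominator 4−1=3):
T_{2}^{(1)} = -3.656504 + (-3.656504 − (-3.323805))/3 = -3.767404
T_{3}^{(1)} = (4·(-3.741733) − (-3.656504)) / 3 = -3.770143
T_{3}^{(2)} = (16·(-3.770143) − (-3.767404)) / 15 = -3.770326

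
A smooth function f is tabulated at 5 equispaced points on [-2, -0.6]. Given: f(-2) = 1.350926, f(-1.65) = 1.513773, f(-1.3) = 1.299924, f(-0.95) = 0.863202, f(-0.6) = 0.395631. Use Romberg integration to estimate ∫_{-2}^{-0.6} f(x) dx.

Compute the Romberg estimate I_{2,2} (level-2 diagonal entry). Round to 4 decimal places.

1.6160

I_{0,0} (trapezoid, 1 panel, h=1.4000): 1.222590
I_{1,0} (trapezoid, 2 panels, h=0.7000): 1.521242
I_{2,0} (trapezoid, 4 panels, h=0.3500): 1.592562
I_{1,1} = 1.521242 + (1.521242 − 1.222590)/3 = 1.620793
I_{2,1} = 1.592562 + (1.592562 − 1.521242)/3 = 1.616335
I_{2,2} = 1.616335 + (1.616335 − 1.620793)/15 = 1.616038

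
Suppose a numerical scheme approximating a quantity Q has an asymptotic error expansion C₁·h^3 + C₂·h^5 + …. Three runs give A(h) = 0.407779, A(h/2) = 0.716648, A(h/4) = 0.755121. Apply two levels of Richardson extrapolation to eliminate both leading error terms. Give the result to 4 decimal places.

First eliminate the h^3 term (factor 2^3 = 8):
  B₁ = (8·0.716648 − 0.407779)/7 = 0.760772
  B₂ = (8·0.755121 − 0.716648)/7 = 0.760617
Then eliminate the h^5 term (factor 2^5 = 32):
  (32·0.760617 − 0.760772)/31 = 0.760612

0.7606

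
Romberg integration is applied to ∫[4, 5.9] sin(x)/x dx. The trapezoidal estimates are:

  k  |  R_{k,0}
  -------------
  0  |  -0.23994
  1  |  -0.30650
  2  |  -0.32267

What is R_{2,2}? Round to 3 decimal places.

R_{1,1} = (4·(-0.30650) − (-0.23994)) / 3 = -0.32869
R_{2,1} = (4·(-0.32267) − (-0.30650)) / 3 = -0.32806
R_{2,2} = -0.32806 + (-0.32806 − (-0.32869))/15 = -0.32802

-0.328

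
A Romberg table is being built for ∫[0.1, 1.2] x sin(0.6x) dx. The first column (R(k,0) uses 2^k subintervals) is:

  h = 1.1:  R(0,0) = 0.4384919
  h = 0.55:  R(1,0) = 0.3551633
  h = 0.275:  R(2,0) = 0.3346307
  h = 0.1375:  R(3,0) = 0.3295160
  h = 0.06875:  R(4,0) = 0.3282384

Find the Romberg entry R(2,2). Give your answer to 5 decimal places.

0.32781

R(1,1) = (4·0.3551633 − 0.4384919) / 3 = 0.3273871
R(2,1) = 0.3346307 + (0.3346307 − 0.3551633)/3 = 0.3277865
R(2,2) = (16·0.3277865 − 0.3273871) / 15 = 0.3278131
(Column j=1 coincides with Simpson's rule on the same nodes.)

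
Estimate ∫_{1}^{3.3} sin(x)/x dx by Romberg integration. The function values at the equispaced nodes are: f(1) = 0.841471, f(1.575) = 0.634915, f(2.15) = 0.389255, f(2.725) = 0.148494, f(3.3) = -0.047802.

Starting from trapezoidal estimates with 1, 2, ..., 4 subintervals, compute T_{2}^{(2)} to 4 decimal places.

T_{0}^{(0)} (trapezoid, 1 panel, h=2.3000): 0.912719
T_{1}^{(0)} (trapezoid, 2 panels, h=1.1500): 0.904003
T_{2}^{(0)} (trapezoid, 4 panels, h=0.5750): 0.902462
T_{1}^{(1)} = 0.904003 + (0.904003 − 0.912719)/3 = 0.901098
T_{2}^{(1)} = 0.902462 + (0.902462 − 0.904003)/3 = 0.901948
T_{2}^{(2)} = 0.901948 + (0.901948 − 0.901098)/15 = 0.902005

0.9020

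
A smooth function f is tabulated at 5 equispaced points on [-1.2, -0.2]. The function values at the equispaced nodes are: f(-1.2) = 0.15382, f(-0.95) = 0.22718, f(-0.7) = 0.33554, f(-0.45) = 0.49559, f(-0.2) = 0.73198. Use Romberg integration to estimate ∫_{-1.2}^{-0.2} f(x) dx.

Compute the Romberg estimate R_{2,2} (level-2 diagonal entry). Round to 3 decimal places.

R_{0,0} (trapezoid, 1 panel, h=1.0000): 0.44290
R_{1,0} (trapezoid, 2 panels, h=0.5000): 0.38922
R_{2,0} (trapezoid, 4 panels, h=0.2500): 0.37530
R_{1,1} = 0.38922 + (0.38922 − 0.44290)/3 = 0.37133
R_{2,1} = 0.37530 + (0.37530 − 0.38922)/3 = 0.37066
R_{2,2} = 0.37066 + (0.37066 − 0.37133)/15 = 0.37062

0.371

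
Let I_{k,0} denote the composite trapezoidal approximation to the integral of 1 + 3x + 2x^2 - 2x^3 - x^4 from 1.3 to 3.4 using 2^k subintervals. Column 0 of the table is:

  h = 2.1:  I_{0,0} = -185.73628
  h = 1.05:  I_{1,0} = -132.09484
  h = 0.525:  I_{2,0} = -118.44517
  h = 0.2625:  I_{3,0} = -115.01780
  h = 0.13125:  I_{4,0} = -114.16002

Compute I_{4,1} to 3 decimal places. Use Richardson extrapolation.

Richardson extrapolation on the trapezoidal column (denominator 4−1=3):
I_{4,1} = (4·(-114.16002) − (-115.01780)) / 3 = -113.87409
(Column j=1 coincides with Simpson's rule on the same nodes.)

-113.874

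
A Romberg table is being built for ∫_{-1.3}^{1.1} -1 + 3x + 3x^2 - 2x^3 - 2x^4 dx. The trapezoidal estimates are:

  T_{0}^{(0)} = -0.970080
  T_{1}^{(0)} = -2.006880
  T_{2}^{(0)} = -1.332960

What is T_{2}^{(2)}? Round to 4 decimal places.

-1.0254

Richardson extrapolation on the trapezoidal column (denominator 4−1=3):
T_{1}^{(1)} = (4·(-2.006880) − (-0.970080)) / 3 = -2.352480
T_{2}^{(1)} = -1.332960 + (-1.332960 − (-2.006880))/3 = -1.108320
T_{2}^{(2)} = -1.108320 + (-1.108320 − (-2.352480))/15 = -1.025376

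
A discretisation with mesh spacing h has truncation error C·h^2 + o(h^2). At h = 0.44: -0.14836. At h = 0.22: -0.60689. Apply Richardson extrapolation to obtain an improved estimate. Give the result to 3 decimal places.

The leading error scales as h^2; refining by a factor of 2 reduces it by 2^2 = 4.
Extrapolated value = (4·A(h/2) − A(h)) / (4 − 1)
= (4·(-0.60689) − (-0.14836)) / 3
= -2.27920 / 3 = -0.75973

-0.760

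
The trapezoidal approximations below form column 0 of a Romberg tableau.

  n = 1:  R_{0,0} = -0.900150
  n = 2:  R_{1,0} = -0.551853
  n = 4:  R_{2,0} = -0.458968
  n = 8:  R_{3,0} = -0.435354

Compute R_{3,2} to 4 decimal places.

-0.4274

Richardson extrapolation on the trapezoidal column (denominator 4−1=3):
R_{2,1} = -0.458968 + (-0.458968 − (-0.551853))/3 = -0.428006
R_{3,1} = (4·(-0.435354) − (-0.458968)) / 3 = -0.427483
R_{3,2} = -0.427483 + (-0.427483 − (-0.428006))/15 = -0.427448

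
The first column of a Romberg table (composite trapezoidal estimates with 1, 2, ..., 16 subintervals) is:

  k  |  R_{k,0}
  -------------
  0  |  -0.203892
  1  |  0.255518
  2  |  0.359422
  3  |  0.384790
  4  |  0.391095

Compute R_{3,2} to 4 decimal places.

Richardson extrapolation on the trapezoidal column (denominator 4−1=3):
R_{2,1} = 0.359422 + (0.359422 − 0.255518)/3 = 0.394057
R_{3,1} = (4·0.384790 − 0.359422) / 3 = 0.393246
R_{3,2} = (16·0.393246 − 0.394057) / 15 = 0.393192
(Column j=1 coincides with Simpson's rule on the same nodes.)

0.3932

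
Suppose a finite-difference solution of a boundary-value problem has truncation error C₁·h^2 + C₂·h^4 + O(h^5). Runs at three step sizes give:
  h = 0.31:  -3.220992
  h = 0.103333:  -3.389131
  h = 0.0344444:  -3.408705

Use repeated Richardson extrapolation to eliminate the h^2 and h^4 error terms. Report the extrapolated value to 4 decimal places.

First eliminate the h^2 term (factor 3^2 = 9):
  B₁ = (9·(-3.389131) − (-3.220992))/8 = -3.410148
  B₂ = (9·(-3.408705) − (-3.389131))/8 = -3.411152
Then eliminate the h^4 term (factor 3^4 = 81):
  (81·(-3.411152) − (-3.410148))/80 = -3.411165

-3.4112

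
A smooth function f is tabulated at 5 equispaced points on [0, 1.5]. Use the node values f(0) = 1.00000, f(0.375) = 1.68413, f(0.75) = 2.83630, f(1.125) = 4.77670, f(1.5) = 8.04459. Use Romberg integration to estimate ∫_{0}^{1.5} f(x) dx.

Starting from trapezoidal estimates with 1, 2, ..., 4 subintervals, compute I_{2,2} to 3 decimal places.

I_{0,0} (trapezoid, 1 panel, h=1.5000): 6.78344
I_{1,0} (trapezoid, 2 panels, h=0.7500): 5.51895
I_{2,0} (trapezoid, 4 panels, h=0.3750): 5.18228
I_{1,1} = 5.51895 + (5.51895 − 6.78344)/3 = 5.09745
I_{2,1} = 5.18228 + (5.18228 − 5.51895)/3 = 5.07006
I_{2,2} = 5.07006 + (5.07006 − 5.09745)/15 = 5.06823

5.068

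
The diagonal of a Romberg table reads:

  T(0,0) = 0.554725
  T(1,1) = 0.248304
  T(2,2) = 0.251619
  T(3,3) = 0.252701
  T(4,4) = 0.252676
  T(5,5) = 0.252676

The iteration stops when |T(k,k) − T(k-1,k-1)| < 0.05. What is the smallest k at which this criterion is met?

k = 2

|T(1,1) − T(0,0)| = 0.306421 ≥ 0.05
|T(2,2) − T(1,1)| = 0.003315 < 0.05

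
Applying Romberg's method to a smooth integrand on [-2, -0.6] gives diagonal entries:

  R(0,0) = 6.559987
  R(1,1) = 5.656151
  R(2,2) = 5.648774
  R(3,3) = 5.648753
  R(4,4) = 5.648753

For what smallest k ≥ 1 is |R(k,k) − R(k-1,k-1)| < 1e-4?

k = 3

|R(1,1) − R(0,0)| = 0.903836 ≥ 1e-4
|R(2,2) − R(1,1)| = 0.007377 ≥ 1e-4
|R(3,3) − R(2,2)| = 0.000021 < 1e-4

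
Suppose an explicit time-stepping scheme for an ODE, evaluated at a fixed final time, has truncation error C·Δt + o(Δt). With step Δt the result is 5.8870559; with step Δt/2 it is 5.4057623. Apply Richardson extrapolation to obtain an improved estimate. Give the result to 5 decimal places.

4.92447

The leading error scales as Δt; refining by a factor of 2 reduces it by 2^1 = 2.
Extrapolated value = (2·A(Δt/2) − A(Δt)) / (2 − 1)
= (2·5.4057623 − 5.8870559) / 1
= 4.9244687 / 1 = 4.9244687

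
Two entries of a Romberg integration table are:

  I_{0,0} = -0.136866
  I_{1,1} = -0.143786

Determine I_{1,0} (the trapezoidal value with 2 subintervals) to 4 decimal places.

From I_{1,1} = (4·I_{1,0} − I_{0,0})/3, solve for I_{1,0}:
4·I_{1,0} = 3·(-0.143786) + (-0.136866) = -0.568224
I_{1,0} = -0.142056

-0.1421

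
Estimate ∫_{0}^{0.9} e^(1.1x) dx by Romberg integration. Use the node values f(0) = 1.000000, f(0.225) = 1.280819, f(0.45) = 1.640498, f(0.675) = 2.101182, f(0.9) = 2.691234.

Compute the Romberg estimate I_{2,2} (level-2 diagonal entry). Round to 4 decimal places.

1.5375

I_{0,0} (trapezoid, 1 panel, h=0.9000): 1.661055
I_{1,0} (trapezoid, 2 panels, h=0.4500): 1.568752
I_{2,0} (trapezoid, 4 panels, h=0.2250): 1.545326
I_{1,1} = 1.568752 + (1.568752 − 1.661055)/3 = 1.537984
I_{2,1} = 1.545326 + (1.545326 − 1.568752)/3 = 1.537517
I_{2,2} = 1.537517 + (1.537517 − 1.537984)/15 = 1.537486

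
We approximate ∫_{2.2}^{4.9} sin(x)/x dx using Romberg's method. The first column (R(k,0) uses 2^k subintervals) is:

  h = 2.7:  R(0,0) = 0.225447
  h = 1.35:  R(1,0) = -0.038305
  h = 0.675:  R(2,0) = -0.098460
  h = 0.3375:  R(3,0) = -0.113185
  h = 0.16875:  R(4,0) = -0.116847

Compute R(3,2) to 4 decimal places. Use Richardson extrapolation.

R(2,1) = (4·(-0.098460) − (-0.038305)) / 3 = -0.118512
R(3,1) = -0.113185 + (-0.113185 − (-0.098460))/3 = -0.118093
R(3,2) = (16·(-0.118093) − (-0.118512)) / 15 = -0.118065

-0.1181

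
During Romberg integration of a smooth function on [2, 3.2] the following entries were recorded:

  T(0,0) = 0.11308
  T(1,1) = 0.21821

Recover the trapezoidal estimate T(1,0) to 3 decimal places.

From T(1,1) = (4·T(1,0) − T(0,0))/3, solve for T(1,0):
4·T(1,0) = 3·0.21821 + 0.11308 = 0.76771
T(1,0) = 0.19193

0.192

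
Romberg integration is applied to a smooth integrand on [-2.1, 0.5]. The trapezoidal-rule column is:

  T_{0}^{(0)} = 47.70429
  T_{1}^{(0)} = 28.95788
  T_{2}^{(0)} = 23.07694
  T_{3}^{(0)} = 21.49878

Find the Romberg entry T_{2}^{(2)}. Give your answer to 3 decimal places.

21.010

Richardson extrapolation on the trapezoidal column (denominator 4−1=3):
T_{1}^{(1)} = (4·28.95788 − 47.70429) / 3 = 22.70908
T_{2}^{(1)} = 23.07694 + (23.07694 − 28.95788)/3 = 21.11663
T_{2}^{(2)} = (16·21.11663 − 22.70908) / 15 = 21.01047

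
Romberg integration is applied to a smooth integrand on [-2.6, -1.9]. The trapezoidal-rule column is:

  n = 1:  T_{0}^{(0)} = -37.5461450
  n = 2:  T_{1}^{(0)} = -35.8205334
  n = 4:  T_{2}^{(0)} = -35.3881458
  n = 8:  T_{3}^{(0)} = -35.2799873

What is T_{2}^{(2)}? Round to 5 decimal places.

Richardson extrapolation on the trapezoidal column (denominator 4−1=3):
T_{1}^{(1)} = -35.8205334 + (-35.8205334 − (-37.5461450))/3 = -35.2453295
T_{2}^{(1)} = -35.3881458 + (-35.3881458 − (-35.8205334))/3 = -35.2440166
T_{2}^{(2)} = (16·(-35.2440166) − (-35.2453295)) / 15 = -35.2439291

-35.24393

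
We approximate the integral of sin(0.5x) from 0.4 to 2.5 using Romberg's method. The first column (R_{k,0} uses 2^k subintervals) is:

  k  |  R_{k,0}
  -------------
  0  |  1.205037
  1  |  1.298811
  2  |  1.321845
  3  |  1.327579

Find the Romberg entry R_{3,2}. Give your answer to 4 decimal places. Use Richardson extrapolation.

Richardson extrapolation on the trapezoidal column (denominator 4−1=3):
R_{2,1} = 1.321845 + (1.321845 − 1.298811)/3 = 1.329523
R_{3,1} = 1.327579 + (1.327579 − 1.321845)/3 = 1.329490
R_{3,2} = (16·1.329490 − 1.329523) / 15 = 1.329488

1.3295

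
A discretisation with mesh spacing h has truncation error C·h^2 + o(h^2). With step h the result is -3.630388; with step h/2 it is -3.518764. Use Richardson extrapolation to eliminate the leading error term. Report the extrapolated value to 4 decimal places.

-3.4816

The leading error scales as h^2; refining by a factor of 2 reduces it by 2^2 = 4.
Extrapolated value = (4·A(h/2) − A(h)) / (4 − 1)
= (4·(-3.518764) − (-3.630388)) / 3
= -10.444668 / 3 = -3.481556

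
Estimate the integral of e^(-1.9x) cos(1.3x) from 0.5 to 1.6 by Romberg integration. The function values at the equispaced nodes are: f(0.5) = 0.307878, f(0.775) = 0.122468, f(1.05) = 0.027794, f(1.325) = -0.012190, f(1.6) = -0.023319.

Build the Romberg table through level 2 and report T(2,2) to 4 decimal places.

0.0716

T(0,0) (trapezoid, 1 panel, h=1.1000): 0.156507
T(1,0) (trapezoid, 2 panels, h=0.5500): 0.093540
T(2,0) (trapezoid, 4 panels, h=0.2750): 0.077097
T(1,1) = 0.093540 + (0.093540 − 0.156507)/3 = 0.072551
T(2,1) = 0.077097 + (0.077097 − 0.093540)/3 = 0.071616
T(2,2) = 0.071616 + (0.071616 − 0.072551)/15 = 0.071554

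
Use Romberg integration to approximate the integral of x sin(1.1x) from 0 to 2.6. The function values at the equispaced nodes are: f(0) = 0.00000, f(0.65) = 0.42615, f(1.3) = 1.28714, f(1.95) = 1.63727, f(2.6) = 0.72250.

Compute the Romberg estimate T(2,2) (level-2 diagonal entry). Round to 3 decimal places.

2.500

T(0,0) (trapezoid, 1 panel, h=2.6000): 0.93925
T(1,0) (trapezoid, 2 panels, h=1.3000): 2.14291
T(2,0) (trapezoid, 4 panels, h=0.6500): 2.41268
T(1,1) = 2.14291 + (2.14291 − 0.93925)/3 = 2.54413
T(2,1) = 2.41268 + (2.41268 − 2.14291)/3 = 2.50260
T(2,2) = 2.50260 + (2.50260 − 2.54413)/15 = 2.49983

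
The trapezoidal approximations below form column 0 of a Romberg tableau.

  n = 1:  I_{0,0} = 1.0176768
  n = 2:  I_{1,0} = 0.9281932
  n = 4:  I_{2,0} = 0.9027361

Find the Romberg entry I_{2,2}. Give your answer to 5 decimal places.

0.89398

I_{1,1} = (4·0.9281932 − 1.0176768) / 3 = 0.8983653
I_{2,1} = 0.9027361 + (0.9027361 − 0.9281932)/3 = 0.8942504
I_{2,2} = (16·0.8942504 − 0.8983653) / 15 = 0.8939761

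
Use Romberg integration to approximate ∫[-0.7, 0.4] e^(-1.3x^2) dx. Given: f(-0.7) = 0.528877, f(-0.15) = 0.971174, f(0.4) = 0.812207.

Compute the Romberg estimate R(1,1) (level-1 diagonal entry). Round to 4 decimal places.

0.9581

R(0,0) (trapezoid, 1 panel, h=1.1000): 0.737596
R(1,0) (trapezoid, 2 panels, h=0.5500): 0.902944
R(1,1) = 0.902944 + (0.902944 − 0.737596)/3 = 0.958060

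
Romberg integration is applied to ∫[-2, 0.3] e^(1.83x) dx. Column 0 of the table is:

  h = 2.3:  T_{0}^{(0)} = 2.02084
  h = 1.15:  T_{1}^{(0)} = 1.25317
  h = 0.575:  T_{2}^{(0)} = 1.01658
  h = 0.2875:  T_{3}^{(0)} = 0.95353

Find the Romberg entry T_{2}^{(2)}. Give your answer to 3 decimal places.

Richardson extrapolation on the trapezoidal column (denominator 4−1=3):
T_{1}^{(1)} = (4·1.25317 − 2.02084) / 3 = 0.99728
T_{2}^{(1)} = 1.01658 + (1.01658 − 1.25317)/3 = 0.93772
T_{2}^{(2)} = (16·0.93772 − 0.99728) / 15 = 0.93375

0.934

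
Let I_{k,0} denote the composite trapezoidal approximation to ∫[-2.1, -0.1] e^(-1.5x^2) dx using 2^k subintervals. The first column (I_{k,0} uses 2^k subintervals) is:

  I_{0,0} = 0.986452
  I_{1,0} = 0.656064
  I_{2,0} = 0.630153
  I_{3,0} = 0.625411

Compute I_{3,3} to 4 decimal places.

Richardson extrapolation on the trapezoidal column (denominator 4−1=3):
I_{1,1} = 0.656064 + (0.656064 − 0.986452)/3 = 0.545935
I_{2,1} = 0.630153 + (0.630153 − 0.656064)/3 = 0.621516
I_{3,1} = (4·0.625411 − 0.630153) / 3 = 0.623830
I_{2,2} = (16·0.621516 − 0.545935) / 15 = 0.626555
I_{3,2} = (16·0.623830 − 0.621516) / 15 = 0.623984
I_{3,3} = (64·0.623984 − 0.626555) / 63 = 0.623943

0.6239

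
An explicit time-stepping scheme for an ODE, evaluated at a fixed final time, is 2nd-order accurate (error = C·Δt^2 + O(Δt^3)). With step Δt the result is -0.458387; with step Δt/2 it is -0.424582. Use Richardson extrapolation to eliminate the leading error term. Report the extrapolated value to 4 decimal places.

-0.4133

The leading error scales as Δt^2; refining by a factor of 2 reduces it by 2^2 = 4.
Extrapolated value = (4·A(Δt/2) − A(Δt)) / (4 − 1)
= (4·(-0.424582) − (-0.458387)) / 3
= -1.239941 / 3 = -0.413314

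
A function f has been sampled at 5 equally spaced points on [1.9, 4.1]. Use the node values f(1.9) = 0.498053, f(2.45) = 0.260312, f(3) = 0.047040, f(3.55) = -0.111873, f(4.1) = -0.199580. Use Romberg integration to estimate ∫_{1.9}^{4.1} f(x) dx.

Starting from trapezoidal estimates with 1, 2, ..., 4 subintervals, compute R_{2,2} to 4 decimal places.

R_{0,0} (trapezoid, 1 panel, h=2.2000): 0.328320
R_{1,0} (trapezoid, 2 panels, h=1.1000): 0.215904
R_{2,0} (trapezoid, 4 panels, h=0.5500): 0.189594
R_{1,1} = 0.215904 + (0.215904 − 0.328320)/3 = 0.178432
R_{2,1} = 0.189594 + (0.189594 − 0.215904)/3 = 0.180824
R_{2,2} = 0.180824 + (0.180824 − 0.178432)/15 = 0.180983

0.1810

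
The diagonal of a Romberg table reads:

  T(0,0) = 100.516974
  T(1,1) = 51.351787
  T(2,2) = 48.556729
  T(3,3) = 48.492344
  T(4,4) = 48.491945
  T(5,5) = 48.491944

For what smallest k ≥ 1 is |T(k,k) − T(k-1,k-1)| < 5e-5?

k = 5

|T(1,1) − T(0,0)| = 49.165187 ≥ 5e-5
|T(2,2) − T(1,1)| = 2.795058 ≥ 5e-5
|T(3,3) − T(2,2)| = 0.064385 ≥ 5e-5
|T(4,4) − T(3,3)| = 0.000399 ≥ 5e-5
|T(5,5) − T(4,4)| = 0.000001 < 5e-5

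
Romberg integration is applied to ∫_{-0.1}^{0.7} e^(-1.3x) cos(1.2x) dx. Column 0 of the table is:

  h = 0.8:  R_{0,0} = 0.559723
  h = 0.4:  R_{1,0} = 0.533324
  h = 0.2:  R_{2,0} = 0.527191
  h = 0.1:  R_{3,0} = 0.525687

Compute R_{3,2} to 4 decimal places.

0.5252

R_{2,1} = (4·0.527191 − 0.533324) / 3 = 0.525147
R_{3,1} = 0.525687 + (0.525687 − 0.527191)/3 = 0.525186
R_{3,2} = (16·0.525186 − 0.525147) / 15 = 0.525189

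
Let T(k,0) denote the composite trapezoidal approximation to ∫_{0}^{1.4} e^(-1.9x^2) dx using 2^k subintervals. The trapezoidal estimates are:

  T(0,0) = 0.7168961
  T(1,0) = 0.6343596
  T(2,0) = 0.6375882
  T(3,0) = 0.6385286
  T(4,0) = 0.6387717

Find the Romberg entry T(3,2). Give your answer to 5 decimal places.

Richardson extrapolation on the trapezoidal column (denominator 4−1=3):
T(2,1) = 0.6375882 + (0.6375882 − 0.6343596)/3 = 0.6386644
T(3,1) = (4·0.6385286 − 0.6375882) / 3 = 0.6388421
T(3,2) = (16·0.6388421 − 0.6386644) / 15 = 0.6388539

0.63885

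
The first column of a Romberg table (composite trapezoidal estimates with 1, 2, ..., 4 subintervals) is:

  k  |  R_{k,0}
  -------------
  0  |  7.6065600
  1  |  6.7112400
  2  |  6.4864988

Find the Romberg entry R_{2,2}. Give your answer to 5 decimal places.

Richardson extrapolation on the trapezoidal column (denominator 4−1=3):
R_{1,1} = 6.7112400 + (6.7112400 − 7.6065600)/3 = 6.4128000
R_{2,1} = (4·6.4864988 − 6.7112400) / 3 = 6.4115851
R_{2,2} = (16·6.4115851 − 6.4128000) / 15 = 6.4115041

6.41150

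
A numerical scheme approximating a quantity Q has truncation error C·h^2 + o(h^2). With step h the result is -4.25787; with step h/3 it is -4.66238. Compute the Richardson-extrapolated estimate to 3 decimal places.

The leading error scales as h^2; refining by a factor of 3 reduces it by 3^2 = 9.
Extrapolated value = (9·A(h/3) − A(h)) / (9 − 1)
= (9·(-4.66238) − (-4.25787)) / 8
= -37.70355 / 8 = -4.71294

-4.713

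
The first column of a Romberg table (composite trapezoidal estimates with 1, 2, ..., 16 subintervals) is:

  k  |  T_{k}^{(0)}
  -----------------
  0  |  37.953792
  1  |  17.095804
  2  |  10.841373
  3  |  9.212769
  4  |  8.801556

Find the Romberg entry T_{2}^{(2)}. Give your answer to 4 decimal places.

Richardson extrapolation on the trapezoidal column (denominator 4−1=3):
T_{1}^{(1)} = (4·17.095804 − 37.953792) / 3 = 10.143141
T_{2}^{(1)} = 10.841373 + (10.841373 − 17.095804)/3 = 8.756563
T_{2}^{(2)} = (16·8.756563 − 10.143141) / 15 = 8.664124
(Column j=1 coincides with Simpson's rule on the same nodes.)

8.6641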